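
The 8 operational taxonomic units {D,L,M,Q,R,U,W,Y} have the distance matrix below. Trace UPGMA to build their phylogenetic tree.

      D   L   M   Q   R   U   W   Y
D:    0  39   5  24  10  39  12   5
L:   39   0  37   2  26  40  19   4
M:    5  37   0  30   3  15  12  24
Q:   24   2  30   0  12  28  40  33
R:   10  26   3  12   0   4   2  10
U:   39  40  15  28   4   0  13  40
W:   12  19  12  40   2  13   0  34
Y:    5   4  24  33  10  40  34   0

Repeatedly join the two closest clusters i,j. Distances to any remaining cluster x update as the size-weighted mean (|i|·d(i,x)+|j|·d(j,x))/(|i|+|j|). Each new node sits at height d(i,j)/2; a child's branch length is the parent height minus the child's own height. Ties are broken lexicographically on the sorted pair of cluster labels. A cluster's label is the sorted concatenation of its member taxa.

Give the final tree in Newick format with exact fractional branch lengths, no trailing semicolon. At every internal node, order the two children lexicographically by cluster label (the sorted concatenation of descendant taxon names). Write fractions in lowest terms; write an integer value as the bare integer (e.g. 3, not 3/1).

((((D:5/2,M:5/2):19/4,Y:29/4):89/36,((R:1,W:1):13/4,U:17/4):197/36):37/9,(L:1,Q:1):77/6)

1. join L+Q (d=2) ⇒ LQ; edges |L|=1, |Q|=1
  updated: d(D,LQ)=63/2, d(LQ,M)=67/2, d(LQ,R)=19, d(LQ,U)=34, d(LQ,W)=59/2, d(LQ,Y)=37/2
2. join R+W (d=2) ⇒ RW; edges |R|=1, |W|=1
  updated: d(D,RW)=11, d(LQ,RW)=97/4, d(M,RW)=15/2, d(RW,U)=17/2, d(RW,Y)=22
3. join D+M (d=5) ⇒ DM; edges |D|=5/2, |M|=5/2
  updated: d(DM,LQ)=65/2, d(DM,RW)=37/4, d(DM,U)=27, d(DM,Y)=29/2
4. join RW+U (d=17/2) ⇒ RUW; edges |RW|=13/4, |U|=17/4
  updated: d(DM,RUW)=91/6, d(LQ,RUW)=55/2, d(RUW,Y)=28
5. join DM+Y (d=29/2) ⇒ DMY; edges |DM|=19/4, |Y|=29/4
  updated: d(DMY,LQ)=167/6, d(DMY,RUW)=175/9
6. join DMY+RUW (d=175/9) ⇒ DMRUWY; edges |DMY|=89/36, |RUW|=197/36
  updated: d(DMRUWY,LQ)=83/3
7. join DMRUWY+LQ (d=83/3) ⇒ DLMQRUWY; edges |DMRUWY|=37/9, |LQ|=77/6
final tree: ((((D:5/2,M:5/2):19/4,Y:29/4):89/36,((R:1,W:1):13/4,U:17/4):197/36):37/9,(L:1,Q:1):77/6)
total length: 961/18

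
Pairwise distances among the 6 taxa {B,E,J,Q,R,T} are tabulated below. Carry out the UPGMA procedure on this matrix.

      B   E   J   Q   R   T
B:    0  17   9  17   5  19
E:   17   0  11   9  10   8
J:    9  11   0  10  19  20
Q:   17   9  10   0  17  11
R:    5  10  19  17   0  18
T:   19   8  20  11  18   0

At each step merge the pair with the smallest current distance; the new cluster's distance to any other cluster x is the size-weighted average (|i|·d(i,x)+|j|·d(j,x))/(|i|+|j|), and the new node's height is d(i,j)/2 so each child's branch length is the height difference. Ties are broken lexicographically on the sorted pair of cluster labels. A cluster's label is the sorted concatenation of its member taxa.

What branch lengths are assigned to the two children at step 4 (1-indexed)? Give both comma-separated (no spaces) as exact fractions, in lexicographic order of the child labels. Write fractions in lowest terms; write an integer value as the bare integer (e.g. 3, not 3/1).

11/6,41/6

1. join B+R (d=5) ⇒ BR; edges |B|=5/2, |R|=5/2
  updated: d(BR,E)=27/2, d(BR,J)=14, d(BR,Q)=17, d(BR,T)=37/2
2. join E+T (d=8) ⇒ ET; edges |E|=4, |T|=4
  updated: d(BR,ET)=16, d(ET,J)=31/2, d(ET,Q)=10
3. join ET+Q (d=10) ⇒ EQT; edges |ET|=1, |Q|=5
  updated: d(BR,EQT)=49/3, d(EQT,J)=41/3
4. join EQT+J (d=41/3) ⇒ EJQT; edges |EQT|=11/6, |J|=41/6
  updated: d(BR,EJQT)=63/4
5. join BR+EJQT (d=63/4) ⇒ BEJQRT; edges |BR|=43/8, |EJQT|=25/24
final tree: ((B:5/2,R:5/2):43/8,(((E:4,T:4):1,Q:5):11/6,J:41/6):25/24)
total length: 409/12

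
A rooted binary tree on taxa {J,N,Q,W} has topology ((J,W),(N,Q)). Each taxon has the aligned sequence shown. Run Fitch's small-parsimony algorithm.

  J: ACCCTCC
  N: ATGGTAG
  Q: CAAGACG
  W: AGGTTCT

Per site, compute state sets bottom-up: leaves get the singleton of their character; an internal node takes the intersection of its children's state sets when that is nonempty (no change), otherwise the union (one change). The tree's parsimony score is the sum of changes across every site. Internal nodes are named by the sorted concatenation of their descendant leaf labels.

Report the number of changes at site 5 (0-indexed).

1

JW@0: {A} ∩ {A} = {A} (intersection, +0)
NQ@0: {A} ∪ {C} = {A,C} (union, +1)
JNQW@0: {A} ∩ {A,C} = {A} (intersection, +0)
JW@1: {C} ∪ {G} = {C,G} (union, +1)
NQ@1: {T} ∪ {A} = {A,T} (union, +1)
JNQW@1: {C,G} ∪ {A,T} = {A,C,G,T} (union, +1)
JW@2: {C} ∪ {G} = {C,G} (union, +1)
NQ@2: {G} ∪ {A} = {A,G} (union, +1)
JNQW@2: {C,G} ∩ {A,G} = {G} (intersection, +0)
JW@3: {C} ∪ {T} = {C,T} (union, +1)
NQ@3: {G} ∩ {G} = {G} (intersection, +0)
JNQW@3: {C,T} ∪ {G} = {C,G,T} (union, +1)
JW@4: {T} ∩ {T} = {T} (intersection, +0)
NQ@4: {T} ∪ {A} = {A,T} (union, +1)
JNQW@4: {T} ∩ {A,T} = {T} (intersection, +0)
JW@5: {C} ∩ {C} = {C} (intersection, +0)
NQ@5: {A} ∪ {C} = {A,C} (union, +1)
JNQW@5: {C} ∩ {A,C} = {C} (intersection, +0)
JW@6: {C} ∪ {T} = {C,T} (union, +1)
NQ@6: {G} ∩ {G} = {G} (intersection, +0)
JNQW@6: {C,T} ∪ {G} = {C,G,T} (union, +1)
per-site changes: [1, 3, 2, 2, 1, 1, 2]; total = 12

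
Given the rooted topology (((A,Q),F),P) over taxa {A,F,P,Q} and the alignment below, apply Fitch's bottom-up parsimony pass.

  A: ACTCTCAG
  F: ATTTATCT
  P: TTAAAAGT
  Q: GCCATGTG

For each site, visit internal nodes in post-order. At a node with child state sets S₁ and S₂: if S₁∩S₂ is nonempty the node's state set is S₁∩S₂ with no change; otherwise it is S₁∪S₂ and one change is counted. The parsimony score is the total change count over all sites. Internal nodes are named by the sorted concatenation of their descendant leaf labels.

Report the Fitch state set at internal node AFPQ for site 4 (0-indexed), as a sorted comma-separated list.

AQ@0: {A} ∪ {G} = {A,G} (union, +1)
AFQ@0: {A,G} ∩ {A} = {A} (intersection, +0)
AFPQ@0: {A} ∪ {T} = {A,T} (union, +1)
AQ@1: {C} ∩ {C} = {C} (intersection, +0)
AFQ@1: {C} ∪ {T} = {C,T} (union, +1)
AFPQ@1: {C,T} ∩ {T} = {T} (intersection, +0)
AQ@2: {T} ∪ {C} = {C,T} (union, +1)
AFQ@2: {C,T} ∩ {T} = {T} (intersection, +0)
AFPQ@2: {T} ∪ {A} = {A,T} (union, +1)
AQ@3: {C} ∪ {A} = {A,C} (union, +1)
AFQ@3: {A,C} ∪ {T} = {A,C,T} (union, +1)
AFPQ@3: {A,C,T} ∩ {A} = {A} (intersection, +0)
AQ@4: {T} ∩ {T} = {T} (intersection, +0)
AFQ@4: {T} ∪ {A} = {A,T} (union, +1)
AFPQ@4: {A,T} ∩ {A} = {A} (intersection, +0)
AQ@5: {C} ∪ {G} = {C,G} (union, +1)
AFQ@5: {C,G} ∪ {T} = {C,G,T} (union, +1)
AFPQ@5: {C,G,T} ∪ {A} = {A,C,G,T} (union, +1)
AQ@6: {A} ∪ {T} = {A,T} (union, +1)
AFQ@6: {A,T} ∪ {C} = {A,C,T} (union, +1)
AFPQ@6: {A,C,T} ∪ {G} = {A,C,G,T} (union, +1)
AQ@7: {G} ∩ {G} = {G} (intersection, +0)
AFQ@7: {G} ∪ {T} = {G,T} (union, +1)
AFPQ@7: {G,T} ∩ {T} = {T} (intersection, +0)
per-site changes: [2, 1, 2, 2, 1, 3, 3, 1]; total = 15

A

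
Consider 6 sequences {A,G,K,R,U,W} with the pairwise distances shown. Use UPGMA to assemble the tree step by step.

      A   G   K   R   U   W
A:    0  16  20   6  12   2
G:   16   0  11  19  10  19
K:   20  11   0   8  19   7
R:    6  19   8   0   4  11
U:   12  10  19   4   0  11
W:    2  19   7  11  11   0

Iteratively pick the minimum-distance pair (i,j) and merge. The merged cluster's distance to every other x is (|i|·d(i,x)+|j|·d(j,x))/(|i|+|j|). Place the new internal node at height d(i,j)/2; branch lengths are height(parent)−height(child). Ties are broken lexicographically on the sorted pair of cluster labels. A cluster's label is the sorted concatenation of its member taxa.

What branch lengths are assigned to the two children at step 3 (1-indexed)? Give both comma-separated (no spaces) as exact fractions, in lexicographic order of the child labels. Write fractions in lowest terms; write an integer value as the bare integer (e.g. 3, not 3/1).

1. join A+W (d=2) ⇒ AW; edges |A|=1, |W|=1
  updated: d(AW,G)=35/2, d(AW,K)=27/2, d(AW,R)=17/2, d(AW,U)=23/2
2. join R+U (d=4) ⇒ RU; edges |R|=2, |U|=2
  updated: d(AW,RU)=10, d(G,RU)=29/2, d(K,RU)=27/2
3. join AW+RU (d=10) ⇒ ARUW; edges |AW|=4, |RU|=3
  updated: d(ARUW,G)=16, d(ARUW,K)=27/2
4. join G+K (d=11) ⇒ GK; edges |G|=11/2, |K|=11/2
  updated: d(ARUW,GK)=59/4
5. join ARUW+GK (d=59/4) ⇒ AGKRUW; edges |ARUW|=19/8, |GK|=15/8
final tree: (((A:1,W:1):4,(R:2,U:2):3):19/8,(G:11/2,K:11/2):15/8)
total length: 113/4

4,3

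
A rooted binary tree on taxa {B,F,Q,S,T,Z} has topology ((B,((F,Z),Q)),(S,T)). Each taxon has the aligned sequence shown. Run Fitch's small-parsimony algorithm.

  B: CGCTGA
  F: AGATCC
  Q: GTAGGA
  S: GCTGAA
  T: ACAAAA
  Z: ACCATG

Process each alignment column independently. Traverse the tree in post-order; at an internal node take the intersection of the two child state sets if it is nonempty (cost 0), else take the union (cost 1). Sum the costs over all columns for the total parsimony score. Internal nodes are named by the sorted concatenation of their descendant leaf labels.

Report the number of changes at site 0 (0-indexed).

FZ@0: {A} ∩ {A} = {A} (intersection, +0)
FQZ@0: {A} ∪ {G} = {A,G} (union, +1)
BFQZ@0: {C} ∪ {A,G} = {A,C,G} (union, +1)
ST@0: {G} ∪ {A} = {A,G} (union, +1)
BFQSTZ@0: {A,C,G} ∩ {A,G} = {A,G} (intersection, +0)
FZ@1: {G} ∪ {C} = {C,G} (union, +1)
FQZ@1: {C,G} ∪ {T} = {C,G,T} (union, +1)
BFQZ@1: {G} ∩ {C,G,T} = {G} (intersection, +0)
ST@1: {C} ∩ {C} = {C} (intersection, +0)
BFQSTZ@1: {G} ∪ {C} = {C,G} (union, +1)
FZ@2: {A} ∪ {C} = {A,C} (union, +1)
FQZ@2: {A,C} ∩ {A} = {A} (intersection, +0)
BFQZ@2: {C} ∪ {A} = {A,C} (union, +1)
ST@2: {T} ∪ {A} = {A,T} (union, +1)
BFQSTZ@2: {A,C} ∩ {A,T} = {A} (intersection, +0)
FZ@3: {T} ∪ {A} = {A,T} (union, +1)
FQZ@3: {A,T} ∪ {G} = {A,G,T} (union, +1)
BFQZ@3: {T} ∩ {A,G,T} = {T} (intersection, +0)
ST@3: {G} ∪ {A} = {A,G} (union, +1)
BFQSTZ@3: {T} ∪ {A,G} = {A,G,T} (union, +1)
FZ@4: {C} ∪ {T} = {C,T} (union, +1)
FQZ@4: {C,T} ∪ {G} = {C,G,T} (union, +1)
BFQZ@4: {G} ∩ {C,G,T} = {G} (intersection, +0)
ST@4: {A} ∩ {A} = {A} (intersection, +0)
BFQSTZ@4: {G} ∪ {A} = {A,G} (union, +1)
FZ@5: {C} ∪ {G} = {C,G} (union, +1)
FQZ@5: {C,G} ∪ {A} = {A,C,G} (union, +1)
BFQZ@5: {A} ∩ {A,C,G} = {A} (intersection, +0)
ST@5: {A} ∩ {A} = {A} (intersection, +0)
BFQSTZ@5: {A} ∩ {A} = {A} (intersection, +0)
per-site changes: [3, 3, 3, 4, 3, 2]; total = 18

3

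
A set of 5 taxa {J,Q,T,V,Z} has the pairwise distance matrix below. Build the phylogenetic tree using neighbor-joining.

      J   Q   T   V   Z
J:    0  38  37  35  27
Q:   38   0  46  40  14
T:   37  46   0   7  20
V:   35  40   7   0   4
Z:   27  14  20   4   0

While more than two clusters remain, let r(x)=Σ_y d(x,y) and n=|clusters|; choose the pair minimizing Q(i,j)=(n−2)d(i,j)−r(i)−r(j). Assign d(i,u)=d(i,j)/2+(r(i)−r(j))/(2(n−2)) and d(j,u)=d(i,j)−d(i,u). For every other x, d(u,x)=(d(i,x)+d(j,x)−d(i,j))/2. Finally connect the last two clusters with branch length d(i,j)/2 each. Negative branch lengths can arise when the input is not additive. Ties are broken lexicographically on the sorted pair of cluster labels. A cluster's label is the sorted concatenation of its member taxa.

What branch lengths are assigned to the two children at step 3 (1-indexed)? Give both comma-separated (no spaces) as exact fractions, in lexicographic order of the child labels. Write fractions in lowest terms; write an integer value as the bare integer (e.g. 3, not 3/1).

5,12

step 1: merge (T,V) at d=7, Q=-175; branch lengths T→15/2, V→-1/2; new cluster TV
  updated: d(J,TV)=65/2, d(Q,TV)=79/2, d(TV,Z)=17/2
step 2: merge (J,Q) at d=38, Q=-113; branch lengths J→41/2, Q→35/2; new cluster JQ
  updated: d(JQ,TV)=17, d(JQ,Z)=3/2
step 3: merge (JQ,TV) at d=17, Q=-27; branch lengths JQ→5, TV→12; new cluster JQTV
  updated: d(JQTV,Z)=-7/2
step 4: merge (JQTV,Z) at d=-7/2; branch lengths JQTV→-7/4, Z→-7/4; new cluster JQTVZ
final tree: (((J:41/2,Q:35/2):5,(T:15/2,V:-1/2):12):-7/4,Z:-7/4)
total length: 117/2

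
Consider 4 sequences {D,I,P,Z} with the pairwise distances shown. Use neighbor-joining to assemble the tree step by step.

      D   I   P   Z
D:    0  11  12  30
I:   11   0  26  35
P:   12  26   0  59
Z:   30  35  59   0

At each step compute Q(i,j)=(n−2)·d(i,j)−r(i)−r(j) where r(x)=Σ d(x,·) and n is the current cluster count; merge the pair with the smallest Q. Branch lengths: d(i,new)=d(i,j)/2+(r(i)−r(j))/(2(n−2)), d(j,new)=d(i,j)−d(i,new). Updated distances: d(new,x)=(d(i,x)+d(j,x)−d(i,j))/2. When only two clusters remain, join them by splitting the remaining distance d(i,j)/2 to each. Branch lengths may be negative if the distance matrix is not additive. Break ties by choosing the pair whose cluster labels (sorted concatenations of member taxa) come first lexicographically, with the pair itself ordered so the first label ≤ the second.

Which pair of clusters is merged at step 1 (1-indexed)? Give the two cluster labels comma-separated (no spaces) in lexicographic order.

iteration 1: select D,P (d=12, Q=-126); attach at lengths (-5, 17); label the merged cluster DP
  updated: d(DP,I)=25/2, d(DP,Z)=77/2
iteration 2: select DP,I (d=25/2, Q=-86); attach at lengths (8, 9/2); label the merged cluster DIP
  updated: d(DIP,Z)=61/2
iteration 3: select DIP,Z (d=61/2); attach at lengths (61/4, 61/4); label the merged cluster DIPZ
final tree: (((D:-5,P:17):8,I:9/2):61/4,Z:61/4)
total length: 55

D,P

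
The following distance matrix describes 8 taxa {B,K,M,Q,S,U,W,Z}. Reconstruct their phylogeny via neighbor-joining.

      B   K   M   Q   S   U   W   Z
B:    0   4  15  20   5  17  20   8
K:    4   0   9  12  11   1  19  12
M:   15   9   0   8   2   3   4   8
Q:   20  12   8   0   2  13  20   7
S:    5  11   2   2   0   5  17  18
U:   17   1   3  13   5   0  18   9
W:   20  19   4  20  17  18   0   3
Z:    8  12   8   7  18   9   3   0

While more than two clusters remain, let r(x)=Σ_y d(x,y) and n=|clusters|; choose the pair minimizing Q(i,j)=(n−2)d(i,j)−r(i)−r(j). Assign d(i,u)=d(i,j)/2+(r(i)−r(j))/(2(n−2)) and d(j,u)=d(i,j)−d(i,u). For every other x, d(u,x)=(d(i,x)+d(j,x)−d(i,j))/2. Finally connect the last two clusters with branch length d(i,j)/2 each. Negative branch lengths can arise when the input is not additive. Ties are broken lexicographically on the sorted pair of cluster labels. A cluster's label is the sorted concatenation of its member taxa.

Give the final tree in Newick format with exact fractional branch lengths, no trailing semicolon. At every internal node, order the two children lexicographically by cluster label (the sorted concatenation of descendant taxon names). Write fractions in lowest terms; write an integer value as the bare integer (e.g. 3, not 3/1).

1. join W+Z (d=3, Q=-148) ⇒ WZ; edges |W|=9/2, |Z|=-3/2
  updated: d(B,WZ)=25/2, d(K,WZ)=14, d(M,WZ)=9/2, d(Q,WZ)=12, d(S,WZ)=16, d(U,WZ)=12
2. join B+K (d=4, Q=-209/2) ⇒ BK; edges |B|=17/4, |K|=-1/4
  updated: d(BK,M)=10, d(BK,Q)=14, d(BK,S)=6, d(BK,U)=7, d(BK,WZ)=45/4
3. join Q+S (d=2, Q=-72) ⇒ QS; edges |Q|=13/4, |S|=-5/4
  updated: d(BK,QS)=9, d(M,QS)=4, d(QS,U)=8, d(QS,WZ)=13
4. join M+WZ (d=9/2, Q=-195/4) ⇒ MWZ; edges |M|=-23/24, |WZ|=131/24
  updated: d(BK,MWZ)=67/8, d(MWZ,QS)=25/4, d(MWZ,U)=21/4
5. join BK+U (d=7, Q=-245/8) ⇒ BKU; edges |BK|=145/32, |U|=79/32
  updated: d(BKU,MWZ)=53/16, d(BKU,QS)=5
6. join BKU+MWZ (d=53/16, Q=-233/16) ⇒ BKMUWZ; edges |BKU|=33/32, |MWZ|=73/32
  updated: d(BKMUWZ,QS)=127/32
7. join BKMUWZ+QS (d=127/32) ⇒ BKMQSUWZ; edges |BKMUWZ|=127/64, |QS|=127/64
final tree: ((((B:17/4,K:-1/4):145/32,U:79/32):33/32,(M:-23/24,(W:9/2,Z:-3/2):131/24):73/32):127/64,(Q:13/4,S:-5/4):127/64)
total length: 889/32

((((B:17/4,K:-1/4):145/32,U:79/32):33/32,(M:-23/24,(W:9/2,Z:-3/2):131/24):73/32):127/64,(Q:13/4,S:-5/4):127/64)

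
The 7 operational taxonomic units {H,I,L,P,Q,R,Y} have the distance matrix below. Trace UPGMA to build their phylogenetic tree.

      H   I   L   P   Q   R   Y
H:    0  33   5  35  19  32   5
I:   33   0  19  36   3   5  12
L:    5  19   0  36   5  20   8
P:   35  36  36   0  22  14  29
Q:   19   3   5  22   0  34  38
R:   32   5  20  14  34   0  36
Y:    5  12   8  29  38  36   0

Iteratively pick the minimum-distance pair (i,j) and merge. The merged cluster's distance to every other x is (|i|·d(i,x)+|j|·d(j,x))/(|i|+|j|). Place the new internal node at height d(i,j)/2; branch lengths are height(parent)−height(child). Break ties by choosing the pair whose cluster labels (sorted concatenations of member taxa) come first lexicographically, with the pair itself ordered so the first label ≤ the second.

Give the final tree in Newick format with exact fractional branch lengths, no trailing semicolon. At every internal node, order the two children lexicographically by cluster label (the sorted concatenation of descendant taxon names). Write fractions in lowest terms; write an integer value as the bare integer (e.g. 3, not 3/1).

1. join I+Q (d=3) ⇒ IQ; edges |I|=3/2, |Q|=3/2
  updated: d(H,IQ)=26, d(IQ,L)=12, d(IQ,P)=29, d(IQ,R)=39/2, d(IQ,Y)=25
2. join H+L (d=5) ⇒ HL; edges |H|=5/2, |L|=5/2
  updated: d(HL,IQ)=19, d(HL,P)=71/2, d(HL,R)=26, d(HL,Y)=13/2
3. join HL+Y (d=13/2) ⇒ HLY; edges |HL|=3/4, |Y|=13/4
  updated: d(HLY,IQ)=21, d(HLY,P)=100/3, d(HLY,R)=88/3
4. join P+R (d=14) ⇒ PR; edges |P|=7, |R|=7
  updated: d(HLY,PR)=94/3, d(IQ,PR)=97/4
5. join HLY+IQ (d=21) ⇒ HILQY; edges |HLY|=29/4, |IQ|=9
  updated: d(HILQY,PR)=57/2
6. join HILQY+PR (d=57/2) ⇒ HILPQRY; edges |HILQY|=15/4, |PR|=29/4
final tree: ((((H:5/2,L:5/2):3/4,Y:13/4):29/4,(I:3/2,Q:3/2):9):15/4,(P:7,R:7):29/4)
total length: 213/4

((((H:5/2,L:5/2):3/4,Y:13/4):29/4,(I:3/2,Q:3/2):9):15/4,(P:7,R:7):29/4)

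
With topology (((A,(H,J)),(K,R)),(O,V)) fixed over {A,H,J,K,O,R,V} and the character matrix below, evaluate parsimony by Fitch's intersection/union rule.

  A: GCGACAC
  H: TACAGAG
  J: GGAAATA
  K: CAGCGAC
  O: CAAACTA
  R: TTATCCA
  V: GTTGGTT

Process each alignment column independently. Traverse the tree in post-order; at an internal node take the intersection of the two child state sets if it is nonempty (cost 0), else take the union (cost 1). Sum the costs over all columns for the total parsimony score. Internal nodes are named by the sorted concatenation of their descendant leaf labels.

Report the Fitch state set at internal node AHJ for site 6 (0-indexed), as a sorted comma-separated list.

HJ@0: {T} ∪ {G} = {G,T} (union, +1)
AHJ@0: {G} ∩ {G,T} = {G} (intersection, +0)
KR@0: {C} ∪ {T} = {C,T} (union, +1)
AHJKR@0: {G} ∪ {C,T} = {C,G,T} (union, +1)
OV@0: {C} ∪ {G} = {C,G} (union, +1)
AHJKORV@0: {C,G,T} ∩ {C,G} = {C,G} (intersection, +0)
HJ@1: {A} ∪ {G} = {A,G} (union, +1)
AHJ@1: {C} ∪ {A,G} = {A,C,G} (union, +1)
KR@1: {A} ∪ {T} = {A,T} (union, +1)
AHJKR@1: {A,C,G} ∩ {A,T} = {A} (intersection, +0)
OV@1: {A} ∪ {T} = {A,T} (union, +1)
AHJKORV@1: {A} ∩ {A,T} = {A} (intersection, +0)
HJ@2: {C} ∪ {A} = {A,C} (union, +1)
AHJ@2: {G} ∪ {A,C} = {A,C,G} (union, +1)
KR@2: {G} ∪ {A} = {A,G} (union, +1)
AHJKR@2: {A,C,G} ∩ {A,G} = {A,G} (intersection, +0)
OV@2: {A} ∪ {T} = {A,T} (union, +1)
AHJKORV@2: {A,G} ∩ {A,T} = {A} (intersection, +0)
HJ@3: {A} ∩ {A} = {A} (intersection, +0)
AHJ@3: {A} ∩ {A} = {A} (intersection, +0)
KR@3: {C} ∪ {T} = {C,T} (union, +1)
AHJKR@3: {A} ∪ {C,T} = {A,C,T} (union, +1)
OV@3: {A} ∪ {G} = {A,G} (union, +1)
AHJKORV@3: {A,C,T} ∩ {A,G} = {A} (intersection, +0)
HJ@4: {G} ∪ {A} = {A,G} (union, +1)
AHJ@4: {C} ∪ {A,G} = {A,C,G} (union, +1)
KR@4: {G} ∪ {C} = {C,G} (union, +1)
AHJKR@4: {A,C,G} ∩ {C,G} = {C,G} (intersection, +0)
OV@4: {C} ∪ {G} = {C,G} (union, +1)
AHJKORV@4: {C,G} ∩ {C,G} = {C,G} (intersection, +0)
HJ@5: {A} ∪ {T} = {A,T} (union, +1)
AHJ@5: {A} ∩ {A,T} = {A} (intersection, +0)
KR@5: {A} ∪ {C} = {A,C} (union, +1)
AHJKR@5: {A} ∩ {A,C} = {A} (intersection, +0)
OV@5: {T} ∩ {T} = {T} (intersection, +0)
AHJKORV@5: {A} ∪ {T} = {A,T} (union, +1)
HJ@6: {G} ∪ {A} = {A,G} (union, +1)
AHJ@6: {C} ∪ {A,G} = {A,C,G} (union, +1)
KR@6: {C} ∪ {A} = {A,C} (union, +1)
AHJKR@6: {A,C,G} ∩ {A,C} = {A,C} (intersection, +0)
OV@6: {A} ∪ {T} = {A,T} (union, +1)
AHJKORV@6: {A,C} ∩ {A,T} = {A} (intersection, +0)
per-site changes: [4, 4, 4, 3, 4, 3, 4]; total = 26

A,C,G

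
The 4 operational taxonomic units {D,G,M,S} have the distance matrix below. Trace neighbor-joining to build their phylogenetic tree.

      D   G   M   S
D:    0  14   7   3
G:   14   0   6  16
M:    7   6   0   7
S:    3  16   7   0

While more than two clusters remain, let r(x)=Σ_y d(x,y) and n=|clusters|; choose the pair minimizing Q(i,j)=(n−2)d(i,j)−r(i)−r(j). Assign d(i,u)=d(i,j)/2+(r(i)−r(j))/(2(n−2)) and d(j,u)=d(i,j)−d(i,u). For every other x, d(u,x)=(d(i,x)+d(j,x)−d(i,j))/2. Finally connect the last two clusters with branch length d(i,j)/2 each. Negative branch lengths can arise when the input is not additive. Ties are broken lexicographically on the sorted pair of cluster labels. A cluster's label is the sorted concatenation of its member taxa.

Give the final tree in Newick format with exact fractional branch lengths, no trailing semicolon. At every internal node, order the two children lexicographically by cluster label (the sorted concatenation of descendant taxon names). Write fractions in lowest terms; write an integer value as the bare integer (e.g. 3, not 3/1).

(((D:1,S:2):13/2,G:7):-1/2,M:-1/2)

step 1: merge (D,S) at d=3, Q=-44; branch lengths D→1, S→2; new cluster DS
  updated: d(DS,G)=27/2, d(DS,M)=11/2
step 2: merge (DS,G) at d=27/2, Q=-25; branch lengths DS→13/2, G→7; new cluster DGS
  updated: d(DGS,M)=-1
step 3: merge (DGS,M) at d=-1; branch lengths DGS→-1/2, M→-1/2; new cluster DGMS
final tree: (((D:1,S:2):13/2,G:7):-1/2,M:-1/2)
total length: 31/2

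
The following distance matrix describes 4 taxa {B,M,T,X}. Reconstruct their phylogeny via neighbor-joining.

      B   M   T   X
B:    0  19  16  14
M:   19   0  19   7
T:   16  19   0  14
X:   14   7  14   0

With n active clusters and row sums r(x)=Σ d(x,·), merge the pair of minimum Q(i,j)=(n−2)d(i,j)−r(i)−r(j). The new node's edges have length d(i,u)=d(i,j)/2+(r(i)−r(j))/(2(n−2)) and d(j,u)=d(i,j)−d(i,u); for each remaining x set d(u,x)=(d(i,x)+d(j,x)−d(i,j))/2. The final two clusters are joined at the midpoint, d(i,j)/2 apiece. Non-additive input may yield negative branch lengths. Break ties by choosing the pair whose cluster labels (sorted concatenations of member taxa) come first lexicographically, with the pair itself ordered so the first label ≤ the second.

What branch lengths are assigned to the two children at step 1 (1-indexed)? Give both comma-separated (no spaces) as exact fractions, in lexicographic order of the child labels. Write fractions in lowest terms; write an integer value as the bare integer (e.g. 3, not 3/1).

8,8

step 1: merge (B,T) at d=16, Q=-66; branch lengths B→8, T→8; new cluster BT
  updated: d(BT,M)=11, d(BT,X)=6
step 2: merge (BT,M) at d=11, Q=-24; branch lengths BT→5, M→6; new cluster BMT
  updated: d(BMT,X)=1
step 3: merge (BMT,X) at d=1; branch lengths BMT→1/2, X→1/2; new cluster BMTX
final tree: (((B:8,T:8):5,M:6):1/2,X:1/2)
total length: 28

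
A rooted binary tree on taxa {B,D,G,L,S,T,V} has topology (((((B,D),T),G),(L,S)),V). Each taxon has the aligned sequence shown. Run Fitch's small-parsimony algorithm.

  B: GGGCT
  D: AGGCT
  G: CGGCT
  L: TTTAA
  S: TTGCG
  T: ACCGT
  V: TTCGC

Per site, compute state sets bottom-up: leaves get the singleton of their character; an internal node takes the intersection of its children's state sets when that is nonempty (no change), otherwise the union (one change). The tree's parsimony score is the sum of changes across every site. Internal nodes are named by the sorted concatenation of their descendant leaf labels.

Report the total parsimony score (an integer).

14

[col 0] BD: children B:{G}, D:{A} ∪→ {A,G}; cost 1
[col 0] BDT: children BD:{A,G}, T:{A} ∩→ {A}; cost 0
[col 0] BDGT: children BDT:{A}, G:{C} ∪→ {A,C}; cost 1
[col 0] LS: children L:{T}, S:{T} ∩→ {T}; cost 0
[col 0] BDGLST: children BDGT:{A,C}, LS:{T} ∪→ {A,C,T}; cost 1
[col 0] BDGLSTV: children BDGLST:{A,C,T}, V:{T} ∩→ {T}; cost 0
[col 1] BD: children B:{G}, D:{G} ∩→ {G}; cost 0
[col 1] BDT: children BD:{G}, T:{C} ∪→ {C,G}; cost 1
[col 1] BDGT: children BDT:{C,G}, G:{G} ∩→ {G}; cost 0
[col 1] LS: children L:{T}, S:{T} ∩→ {T}; cost 0
[col 1] BDGLST: children BDGT:{G}, LS:{T} ∪→ {G,T}; cost 1
[col 1] BDGLSTV: children BDGLST:{G,T}, V:{T} ∩→ {T}; cost 0
[col 2] BD: children B:{G}, D:{G} ∩→ {G}; cost 0
[col 2] BDT: children BD:{G}, T:{C} ∪→ {C,G}; cost 1
[col 2] BDGT: children BDT:{C,G}, G:{G} ∩→ {G}; cost 0
[col 2] LS: children L:{T}, S:{G} ∪→ {G,T}; cost 1
[col 2] BDGLST: children BDGT:{G}, LS:{G,T} ∩→ {G}; cost 0
[col 2] BDGLSTV: children BDGLST:{G}, V:{C} ∪→ {C,G}; cost 1
[col 3] BD: children B:{C}, D:{C} ∩→ {C}; cost 0
[col 3] BDT: children BD:{C}, T:{G} ∪→ {C,G}; cost 1
[col 3] BDGT: children BDT:{C,G}, G:{C} ∩→ {C}; cost 0
[col 3] LS: children L:{A}, S:{C} ∪→ {A,C}; cost 1
[col 3] BDGLST: children BDGT:{C}, LS:{A,C} ∩→ {C}; cost 0
[col 3] BDGLSTV: children BDGLST:{C}, V:{G} ∪→ {C,G}; cost 1
[col 4] BD: children B:{T}, D:{T} ∩→ {T}; cost 0
[col 4] BDT: children BD:{T}, T:{T} ∩→ {T}; cost 0
[col 4] BDGT: children BDT:{T}, G:{T} ∩→ {T}; cost 0
[col 4] LS: children L:{A}, S:{G} ∪→ {A,G}; cost 1
[col 4] BDGLST: children BDGT:{T}, LS:{A,G} ∪→ {A,G,T}; cost 1
[col 4] BDGLSTV: children BDGLST:{A,G,T}, V:{C} ∪→ {A,C,G,T}; cost 1
per-site changes: [3, 2, 3, 3, 3]; total = 14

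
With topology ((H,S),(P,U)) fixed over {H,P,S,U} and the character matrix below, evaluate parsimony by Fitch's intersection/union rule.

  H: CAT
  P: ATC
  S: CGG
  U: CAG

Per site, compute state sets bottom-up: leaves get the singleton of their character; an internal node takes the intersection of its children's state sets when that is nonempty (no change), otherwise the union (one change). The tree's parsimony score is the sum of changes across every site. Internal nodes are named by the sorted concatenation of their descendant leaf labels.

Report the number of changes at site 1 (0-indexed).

[col 0] HS: children H:{C}, S:{C} ∩→ {C}; cost 0
[col 0] PU: children P:{A}, U:{C} ∪→ {A,C}; cost 1
[col 0] HPSU: children HS:{C}, PU:{A,C} ∩→ {C}; cost 0
[col 1] HS: children H:{A}, S:{G} ∪→ {A,G}; cost 1
[col 1] PU: children P:{T}, U:{A} ∪→ {A,T}; cost 1
[col 1] HPSU: children HS:{A,G}, PU:{A,T} ∩→ {A}; cost 0
[col 2] HS: children H:{T}, S:{G} ∪→ {G,T}; cost 1
[col 2] PU: children P:{C}, U:{G} ∪→ {C,G}; cost 1
[col 2] HPSU: children HS:{G,T}, PU:{C,G} ∩→ {G}; cost 0
per-site changes: [1, 2, 2]; total = 5

2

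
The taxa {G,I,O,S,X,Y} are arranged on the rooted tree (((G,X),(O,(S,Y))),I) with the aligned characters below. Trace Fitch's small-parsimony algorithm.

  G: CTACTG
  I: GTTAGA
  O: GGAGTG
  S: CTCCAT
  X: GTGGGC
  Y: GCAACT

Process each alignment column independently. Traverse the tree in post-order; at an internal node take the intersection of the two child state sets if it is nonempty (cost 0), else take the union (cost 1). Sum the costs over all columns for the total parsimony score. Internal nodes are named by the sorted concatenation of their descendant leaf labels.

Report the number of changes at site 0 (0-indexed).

site 0, node GX: G={C} ∪ X={G} → {C,G} (+1)
site 0, node SY: S={C} ∪ Y={G} → {C,G} (+1)
site 0, node OSY: O={G} ∩ SY={C,G} → {G} (+0)
site 0, node GOSXY: GX={C,G} ∩ OSY={G} → {G} (+0)
site 0, node GIOSXY: GOSXY={G} ∩ I={G} → {G} (+0)
site 1, node GX: G={T} ∩ X={T} → {T} (+0)
site 1, node SY: S={T} ∪ Y={C} → {C,T} (+1)
site 1, node OSY: O={G} ∪ SY={C,T} → {C,G,T} (+1)
site 1, node GOSXY: GX={T} ∩ OSY={C,G,T} → {T} (+0)
site 1, node GIOSXY: GOSXY={T} ∩ I={T} → {T} (+0)
site 2, node GX: G={A} ∪ X={G} → {A,G} (+1)
site 2, node SY: S={C} ∪ Y={A} → {A,C} (+1)
site 2, node OSY: O={A} ∩ SY={A,C} → {A} (+0)
site 2, node GOSXY: GX={A,G} ∩ OSY={A} → {A} (+0)
site 2, node GIOSXY: GOSXY={A} ∪ I={T} → {A,T} (+1)
site 3, node GX: G={C} ∪ X={G} → {C,G} (+1)
site 3, node SY: S={C} ∪ Y={A} → {A,C} (+1)
site 3, node OSY: O={G} ∪ SY={A,C} → {A,C,G} (+1)
site 3, node GOSXY: GX={C,G} ∩ OSY={A,C,G} → {C,G} (+0)
site 3, node GIOSXY: GOSXY={C,G} ∪ I={A} → {A,C,G} (+1)
site 4, node GX: G={T} ∪ X={G} → {G,T} (+1)
site 4, node SY: S={A} ∪ Y={C} → {A,C} (+1)
site 4, node OSY: O={T} ∪ SY={A,C} → {A,C,T} (+1)
site 4, node GOSXY: GX={G,T} ∩ OSY={A,C,T} → {T} (+0)
site 4, node GIOSXY: GOSXY={T} ∪ I={G} → {G,T} (+1)
site 5, node GX: G={G} ∪ X={C} → {C,G} (+1)
site 5, node SY: S={T} ∩ Y={T} → {T} (+0)
site 5, node OSY: O={G} ∪ SY={T} → {G,T} (+1)
site 5, node GOSXY: GX={C,G} ∩ OSY={G,T} → {G} (+0)
site 5, node GIOSXY: GOSXY={G} ∪ I={A} → {A,G} (+1)
per-site changes: [2, 2, 3, 4, 4, 3]; total = 18

2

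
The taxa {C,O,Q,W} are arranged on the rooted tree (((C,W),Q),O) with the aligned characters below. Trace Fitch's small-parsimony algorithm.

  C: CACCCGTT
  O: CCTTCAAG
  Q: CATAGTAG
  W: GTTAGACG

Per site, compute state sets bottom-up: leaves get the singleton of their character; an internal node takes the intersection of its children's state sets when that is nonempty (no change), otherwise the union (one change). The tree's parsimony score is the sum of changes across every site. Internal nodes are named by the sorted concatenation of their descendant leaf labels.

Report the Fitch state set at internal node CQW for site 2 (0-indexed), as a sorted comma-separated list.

T

[col 0] CW: children C:{C}, W:{G} ∪→ {C,G}; cost 1
[col 0] CQW: children CW:{C,G}, Q:{C} ∩→ {C}; cost 0
[col 0] COQW: children CQW:{C}, O:{C} ∩→ {C}; cost 0
[col 1] CW: children C:{A}, W:{T} ∪→ {A,T}; cost 1
[col 1] CQW: children CW:{A,T}, Q:{A} ∩→ {A}; cost 0
[col 1] COQW: children CQW:{A}, O:{C} ∪→ {A,C}; cost 1
[col 2] CW: children C:{C}, W:{T} ∪→ {C,T}; cost 1
[col 2] CQW: children CW:{C,T}, Q:{T} ∩→ {T}; cost 0
[col 2] COQW: children CQW:{T}, O:{T} ∩→ {T}; cost 0
[col 3] CW: children C:{C}, W:{A} ∪→ {A,C}; cost 1
[col 3] CQW: children CW:{A,C}, Q:{A} ∩→ {A}; cost 0
[col 3] COQW: children CQW:{A}, O:{T} ∪→ {A,T}; cost 1
[col 4] CW: children C:{C}, W:{G} ∪→ {C,G}; cost 1
[col 4] CQW: children CW:{C,G}, Q:{G} ∩→ {G}; cost 0
[col 4] COQW: children CQW:{G}, O:{C} ∪→ {C,G}; cost 1
[col 5] CW: children C:{G}, W:{A} ∪→ {A,G}; cost 1
[col 5] CQW: children CW:{A,G}, Q:{T} ∪→ {A,G,T}; cost 1
[col 5] COQW: children CQW:{A,G,T}, O:{A} ∩→ {A}; cost 0
[col 6] CW: children C:{T}, W:{C} ∪→ {C,T}; cost 1
[col 6] CQW: children CW:{C,T}, Q:{A} ∪→ {A,C,T}; cost 1
[col 6] COQW: children CQW:{A,C,T}, O:{A} ∩→ {A}; cost 0
[col 7] CW: children C:{T}, W:{G} ∪→ {G,T}; cost 1
[col 7] CQW: children CW:{G,T}, Q:{G} ∩→ {G}; cost 0
[col 7] COQW: children CQW:{G}, O:{G} ∩→ {G}; cost 0
per-site changes: [1, 2, 1, 2, 2, 2, 2, 1]; total = 13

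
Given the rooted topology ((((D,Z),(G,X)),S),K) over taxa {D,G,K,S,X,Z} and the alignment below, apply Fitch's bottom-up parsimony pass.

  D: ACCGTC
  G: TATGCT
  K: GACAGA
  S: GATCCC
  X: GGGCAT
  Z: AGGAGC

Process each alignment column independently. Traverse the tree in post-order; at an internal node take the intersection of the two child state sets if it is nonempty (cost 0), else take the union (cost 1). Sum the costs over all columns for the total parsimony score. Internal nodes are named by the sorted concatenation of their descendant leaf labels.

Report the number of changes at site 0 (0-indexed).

2

[col 0] DZ: children D:{A}, Z:{A} ∩→ {A}; cost 0
[col 0] GX: children G:{T}, X:{G} ∪→ {G,T}; cost 1
[col 0] DGXZ: children DZ:{A}, GX:{G,T} ∪→ {A,G,T}; cost 1
[col 0] DGSXZ: children DGXZ:{A,G,T}, S:{G} ∩→ {G}; cost 0
[col 0] DGKSXZ: children DGSXZ:{G}, K:{G} ∩→ {G}; cost 0
[col 1] DZ: children D:{C}, Z:{G} ∪→ {C,G}; cost 1
[col 1] GX: children G:{A}, X:{G} ∪→ {A,G}; cost 1
[col 1] DGXZ: children DZ:{C,G}, GX:{A,G} ∩→ {G}; cost 0
[col 1] DGSXZ: children DGXZ:{G}, S:{A} ∪→ {A,G}; cost 1
[col 1] DGKSXZ: children DGSXZ:{A,G}, K:{A} ∩→ {A}; cost 0
[col 2] DZ: children D:{C}, Z:{G} ∪→ {C,G}; cost 1
[col 2] GX: children G:{T}, X:{G} ∪→ {G,T}; cost 1
[col 2] DGXZ: children DZ:{C,G}, GX:{G,T} ∩→ {G}; cost 0
[col 2] DGSXZ: children DGXZ:{G}, S:{T} ∪→ {G,T}; cost 1
[col 2] DGKSXZ: children DGSXZ:{G,T}, K:{C} ∪→ {C,G,T}; cost 1
[col 3] DZ: children D:{G}, Z:{A} ∪→ {A,G}; cost 1
[col 3] GX: children G:{G}, X:{C} ∪→ {C,G}; cost 1
[col 3] DGXZ: children DZ:{A,G}, GX:{C,G} ∩→ {G}; cost 0
[col 3] DGSXZ: children DGXZ:{G}, S:{C} ∪→ {C,G}; cost 1
[col 3] DGKSXZ: children DGSXZ:{C,G}, K:{A} ∪→ {A,C,G}; cost 1
[col 4] DZ: children D:{T}, Z:{G} ∪→ {G,T}; cost 1
[col 4] GX: children G:{C}, X:{A} ∪→ {A,C}; cost 1
[col 4] DGXZ: children DZ:{G,T}, GX:{A,C} ∪→ {A,C,G,T}; cost 1
[col 4] DGSXZ: children DGXZ:{A,C,G,T}, S:{C} ∩→ {C}; cost 0
[col 4] DGKSXZ: children DGSXZ:{C}, K:{G} ∪→ {C,G}; cost 1
[col 5] DZ: children D:{C}, Z:{C} ∩→ {C}; cost 0
[col 5] GX: children G:{T}, X:{T} ∩→ {T}; cost 0
[col 5] DGXZ: children DZ:{C}, GX:{T} ∪→ {C,T}; cost 1
[col 5] DGSXZ: children DGXZ:{C,T}, S:{C} ∩→ {C}; cost 0
[col 5] DGKSXZ: children DGSXZ:{C}, K:{A} ∪→ {A,C}; cost 1
per-site changes: [2, 3, 4, 4, 4, 2]; total = 19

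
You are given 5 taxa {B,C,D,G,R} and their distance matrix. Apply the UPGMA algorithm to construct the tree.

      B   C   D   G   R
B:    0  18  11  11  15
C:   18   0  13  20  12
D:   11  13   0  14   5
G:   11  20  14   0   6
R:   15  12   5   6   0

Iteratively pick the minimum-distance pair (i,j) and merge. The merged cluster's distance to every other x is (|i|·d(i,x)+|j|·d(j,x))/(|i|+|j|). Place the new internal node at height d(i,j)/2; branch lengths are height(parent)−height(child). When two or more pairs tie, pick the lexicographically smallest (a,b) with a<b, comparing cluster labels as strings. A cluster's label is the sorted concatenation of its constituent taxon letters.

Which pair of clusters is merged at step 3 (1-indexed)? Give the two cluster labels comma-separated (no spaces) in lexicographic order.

iteration 1: select D,R (d=5); attach at lengths (5/2, 5/2); label the merged cluster DR
  updated: d(B,DR)=13, d(C,DR)=25/2, d(DR,G)=10
iteration 2: select DR,G (d=10); attach at lengths (5/2, 5); label the merged cluster DGR
  updated: d(B,DGR)=37/3, d(C,DGR)=15
iteration 3: select B,DGR (d=37/3); attach at lengths (37/6, 7/6); label the merged cluster BDGR
  updated: d(BDGR,C)=63/4
iteration 4: select BDGR,C (d=63/4); attach at lengths (41/24, 63/8); label the merged cluster BCDGR
final tree: ((B:37/6,((D:5/2,R:5/2):5/2,G:5):7/6):41/24,C:63/8)
total length: 353/12

B,DGR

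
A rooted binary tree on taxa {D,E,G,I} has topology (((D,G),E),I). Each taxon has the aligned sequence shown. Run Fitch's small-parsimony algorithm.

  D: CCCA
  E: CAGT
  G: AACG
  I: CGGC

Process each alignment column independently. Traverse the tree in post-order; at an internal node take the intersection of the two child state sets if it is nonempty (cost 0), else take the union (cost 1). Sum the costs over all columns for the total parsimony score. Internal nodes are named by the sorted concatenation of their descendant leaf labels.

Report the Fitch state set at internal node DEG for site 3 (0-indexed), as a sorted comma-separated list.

A,G,T

site 0, node DG: D={C} ∪ G={A} → {A,C} (+1)
site 0, node DEG: DG={A,C} ∩ E={C} → {C} (+0)
site 0, node DEGI: DEG={C} ∩ I={C} → {C} (+0)
site 1, node DG: D={C} ∪ G={A} → {A,C} (+1)
site 1, node DEG: DG={A,C} ∩ E={A} → {A} (+0)
site 1, node DEGI: DEG={A} ∪ I={G} → {A,G} (+1)
site 2, node DG: D={C} ∩ G={C} → {C} (+0)
site 2, node DEG: DG={C} ∪ E={G} → {C,G} (+1)
site 2, node DEGI: DEG={C,G} ∩ I={G} → {G} (+0)
site 3, node DG: D={A} ∪ G={G} → {A,G} (+1)
site 3, node DEG: DG={A,G} ∪ E={T} → {A,G,T} (+1)
site 3, node DEGI: DEG={A,G,T} ∪ I={C} → {A,C,G,T} (+1)
per-site changes: [1, 2, 1, 3]; total = 7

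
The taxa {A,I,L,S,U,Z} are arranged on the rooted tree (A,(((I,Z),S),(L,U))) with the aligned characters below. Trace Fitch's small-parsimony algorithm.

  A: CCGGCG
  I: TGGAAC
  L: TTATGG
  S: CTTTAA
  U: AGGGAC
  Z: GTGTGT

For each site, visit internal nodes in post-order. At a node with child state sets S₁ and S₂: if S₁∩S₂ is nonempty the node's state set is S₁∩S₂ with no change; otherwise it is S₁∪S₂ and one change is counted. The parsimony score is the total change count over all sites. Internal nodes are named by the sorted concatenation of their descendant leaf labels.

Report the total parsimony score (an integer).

19

IZ@0: {T} ∪ {G} = {G,T} (union, +1)
ISZ@0: {G,T} ∪ {C} = {C,G,T} (union, +1)
LU@0: {T} ∪ {A} = {A,T} (union, +1)
ILSUZ@0: {C,G,T} ∩ {A,T} = {T} (intersection, +0)
AILSUZ@0: {C} ∪ {T} = {C,T} (union, +1)
IZ@1: {G} ∪ {T} = {G,T} (union, +1)
ISZ@1: {G,T} ∩ {T} = {T} (intersection, +0)
LU@1: {T} ∪ {G} = {G,T} (union, +1)
ILSUZ@1: {T} ∩ {G,T} = {T} (intersection, +0)
AILSUZ@1: {C} ∪ {T} = {C,T} (union, +1)
IZ@2: {G} ∩ {G} = {G} (intersection, +0)
ISZ@2: {G} ∪ {T} = {G,T} (union, +1)
LU@2: {A} ∪ {G} = {A,G} (union, +1)
ILSUZ@2: {G,T} ∩ {A,G} = {G} (intersection, +0)
AILSUZ@2: {G} ∩ {G} = {G} (intersection, +0)
IZ@3: {A} ∪ {T} = {A,T} (union, +1)
ISZ@3: {A,T} ∩ {T} = {T} (intersection, +0)
LU@3: {T} ∪ {G} = {G,T} (union, +1)
ILSUZ@3: {T} ∩ {G,T} = {T} (intersection, +0)
AILSUZ@3: {G} ∪ {T} = {G,T} (union, +1)
IZ@4: {A} ∪ {G} = {A,G} (union, +1)
ISZ@4: {A,G} ∩ {A} = {A} (intersection, +0)
LU@4: {G} ∪ {A} = {A,G} (union, +1)
ILSUZ@4: {A} ∩ {A,G} = {A} (intersection, +0)
AILSUZ@4: {C} ∪ {A} = {A,C} (union, +1)
IZ@5: {C} ∪ {T} = {C,T} (union, +1)
ISZ@5: {C,T} ∪ {A} = {A,C,T} (union, +1)
LU@5: {G} ∪ {C} = {C,G} (union, +1)
ILSUZ@5: {A,C,T} ∩ {C,G} = {C} (intersection, +0)
AILSUZ@5: {G} ∪ {C} = {C,G} (union, +1)
per-site changes: [4, 3, 2, 3, 3, 4]; total = 19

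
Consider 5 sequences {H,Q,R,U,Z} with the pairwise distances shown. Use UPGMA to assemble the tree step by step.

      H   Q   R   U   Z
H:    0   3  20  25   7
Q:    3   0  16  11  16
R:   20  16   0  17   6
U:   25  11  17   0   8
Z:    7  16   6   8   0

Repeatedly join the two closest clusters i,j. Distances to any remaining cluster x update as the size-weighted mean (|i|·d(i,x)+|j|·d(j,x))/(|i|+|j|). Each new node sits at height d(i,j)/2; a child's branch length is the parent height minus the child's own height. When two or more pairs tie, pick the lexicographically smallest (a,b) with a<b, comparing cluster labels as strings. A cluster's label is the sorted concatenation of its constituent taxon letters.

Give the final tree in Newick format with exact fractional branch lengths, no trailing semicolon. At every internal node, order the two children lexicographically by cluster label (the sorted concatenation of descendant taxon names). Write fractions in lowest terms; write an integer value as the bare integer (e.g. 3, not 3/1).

step 1: merge (H,Q) at d=3; branch lengths H→3/2, Q→3/2; new cluster HQ
  updated: d(HQ,R)=18, d(HQ,U)=18, d(HQ,Z)=23/2
step 2: merge (R,Z) at d=6; branch lengths R→3, Z→3; new cluster RZ
  updated: d(HQ,RZ)=59/4, d(RZ,U)=25/2
step 3: merge (RZ,U) at d=25/2; branch lengths RZ→13/4, U→25/4; new cluster RUZ
  updated: d(HQ,RUZ)=95/6
step 4: merge (HQ,RUZ) at d=95/6; branch lengths HQ→77/12, RUZ→5/3; new cluster HQRUZ
final tree: ((H:3/2,Q:3/2):77/12,((R:3,Z:3):13/4,U:25/4):5/3)
total length: 319/12

((H:3/2,Q:3/2):77/12,((R:3,Z:3):13/4,U:25/4):5/3)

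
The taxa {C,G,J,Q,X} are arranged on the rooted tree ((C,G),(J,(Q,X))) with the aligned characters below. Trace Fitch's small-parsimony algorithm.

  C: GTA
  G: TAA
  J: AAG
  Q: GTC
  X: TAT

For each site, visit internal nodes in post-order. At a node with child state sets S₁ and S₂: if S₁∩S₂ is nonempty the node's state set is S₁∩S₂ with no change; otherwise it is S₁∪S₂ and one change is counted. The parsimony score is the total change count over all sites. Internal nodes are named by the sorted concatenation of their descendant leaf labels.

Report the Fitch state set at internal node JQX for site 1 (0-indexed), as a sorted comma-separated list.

[col 0] CG: children C:{G}, G:{T} ∪→ {G,T}; cost 1
[col 0] QX: children Q:{G}, X:{T} ∪→ {G,T}; cost 1
[col 0] JQX: children J:{A}, QX:{G,T} ∪→ {A,G,T}; cost 1
[col 0] CGJQX: children CG:{G,T}, JQX:{A,G,T} ∩→ {G,T}; cost 0
[col 1] CG: children C:{T}, G:{A} ∪→ {A,T}; cost 1
[col 1] QX: children Q:{T}, X:{A} ∪→ {A,T}; cost 1
[col 1] JQX: children J:{A}, QX:{A,T} ∩→ {A}; cost 0
[col 1] CGJQX: children CG:{A,T}, JQX:{A} ∩→ {A}; cost 0
[col 2] CG: children C:{A}, G:{A} ∩→ {A}; cost 0
[col 2] QX: children Q:{C}, X:{T} ∪→ {C,T}; cost 1
[col 2] JQX: children J:{G}, QX:{C,T} ∪→ {C,G,T}; cost 1
[col 2] CGJQX: children CG:{A}, JQX:{C,G,T} ∪→ {A,C,G,T}; cost 1
per-site changes: [3, 2, 3]; total = 8

A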